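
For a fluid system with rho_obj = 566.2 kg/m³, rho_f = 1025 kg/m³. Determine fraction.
Formula: f_{sub} = \frac{\rho_{obj}}{\rho_f}
fraction = 566.2/1025 = 0.5524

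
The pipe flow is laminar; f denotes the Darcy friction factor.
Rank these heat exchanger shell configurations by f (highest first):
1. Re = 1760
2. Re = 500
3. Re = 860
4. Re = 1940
Case 1: f = 0.03636
Case 2: f = 0.128
Case 3: f = 0.07442
Case 4: f = 0.03299
Ranking (highest first): 2, 3, 1, 4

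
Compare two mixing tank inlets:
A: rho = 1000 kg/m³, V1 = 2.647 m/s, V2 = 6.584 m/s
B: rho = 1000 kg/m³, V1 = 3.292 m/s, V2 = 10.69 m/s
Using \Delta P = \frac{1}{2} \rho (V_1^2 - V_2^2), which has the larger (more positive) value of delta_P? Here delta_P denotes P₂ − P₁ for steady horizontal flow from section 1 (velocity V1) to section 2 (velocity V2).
delta_P(A) = -18.17 kPa, delta_P(B) = -51.72 kPa. Answer: A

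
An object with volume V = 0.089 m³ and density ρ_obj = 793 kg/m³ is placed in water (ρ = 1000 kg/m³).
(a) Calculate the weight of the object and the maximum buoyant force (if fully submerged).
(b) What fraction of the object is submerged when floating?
(a) W=rho_obj*g*V=793*9.81*0.089=692.4 N; F_B(max)=rho*g*V=1000*9.81*0.089=873.1 N
(b) Floating fraction=rho_obj/rho=793/1000=0.793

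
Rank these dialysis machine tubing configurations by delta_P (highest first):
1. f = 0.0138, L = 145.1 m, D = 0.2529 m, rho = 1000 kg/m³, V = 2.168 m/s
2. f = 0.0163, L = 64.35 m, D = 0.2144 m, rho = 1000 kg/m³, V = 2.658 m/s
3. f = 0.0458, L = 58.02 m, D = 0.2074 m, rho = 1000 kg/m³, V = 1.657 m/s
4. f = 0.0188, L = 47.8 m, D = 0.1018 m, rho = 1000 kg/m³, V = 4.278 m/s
Case 1: delta_P = 18.61 kPa
Case 2: delta_P = 17.28 kPa
Case 3: delta_P = 17.59 kPa
Case 4: delta_P = 80.78 kPa
Ranking (highest first): 4, 1, 3, 2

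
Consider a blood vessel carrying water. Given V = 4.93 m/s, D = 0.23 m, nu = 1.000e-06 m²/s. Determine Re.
Formula: Re = \frac{V D}{\nu}
Re = 4.93·0.23/1.000e-06 = 1.134e+06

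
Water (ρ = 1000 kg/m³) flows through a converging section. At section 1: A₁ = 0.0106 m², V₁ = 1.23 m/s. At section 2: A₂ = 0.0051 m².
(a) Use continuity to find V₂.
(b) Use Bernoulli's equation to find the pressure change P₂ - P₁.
(a) Continuity: A₁V₁=A₂V₂ -> V₂=A₁V₁/A₂=0.0106*1.23/0.0051=2.56 m/s
(b) Bernoulli: P₂-P₁=0.5*rho*(V₁^2-V₂^2)/1000=0.5*1000*(1.23^2-2.56^2)/1000=-2.52 kPa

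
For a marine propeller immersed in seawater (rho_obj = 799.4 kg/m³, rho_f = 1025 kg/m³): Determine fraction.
Formula: f_{sub} = \frac{\rho_{obj}}{\rho_f}
fraction = 799.4/1025 = 0.7799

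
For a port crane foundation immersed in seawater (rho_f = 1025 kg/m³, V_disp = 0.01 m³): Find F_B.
Formula: F_B = \rho_f g V_{disp}
F_B = 1025·9.81·0.01 = 100.6 N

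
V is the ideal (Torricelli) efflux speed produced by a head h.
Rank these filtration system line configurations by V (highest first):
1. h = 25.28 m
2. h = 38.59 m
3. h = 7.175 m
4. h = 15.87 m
Case 1: V = 22.27 m/s
Case 2: V = 27.52 m/s
Case 3: V = 11.86 m/s
Case 4: V = 17.65 m/s
Ranking (highest first): 2, 1, 4, 3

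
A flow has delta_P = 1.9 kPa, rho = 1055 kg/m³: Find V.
Formula: V = \sqrt{\frac{2 \Delta P}{\rho}}
V = √(2·(1.9·1000)/1055) = 1.898 m/s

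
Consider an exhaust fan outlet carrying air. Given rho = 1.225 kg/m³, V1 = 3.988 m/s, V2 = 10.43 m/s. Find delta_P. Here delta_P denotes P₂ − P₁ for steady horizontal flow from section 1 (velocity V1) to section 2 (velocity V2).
Formula: \Delta P = \frac{1}{2} \rho (V_1^2 - V_2^2)
delta_P = 0.5·1.225·(3.988² − 10.43²)/1000 = -0.05689 kPa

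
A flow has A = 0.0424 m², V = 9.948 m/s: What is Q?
Formula: Q = A V
Q = 0.0424·9.948·1000 = 421.8 L/s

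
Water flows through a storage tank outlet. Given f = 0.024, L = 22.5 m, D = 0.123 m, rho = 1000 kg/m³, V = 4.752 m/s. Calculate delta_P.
Formula: \Delta P = f \frac{L}{D} \frac{\rho V^2}{2}
delta_P = 0.024·(22.5/0.123)·0.5·1000·4.752²/1000 = 49.57 kPa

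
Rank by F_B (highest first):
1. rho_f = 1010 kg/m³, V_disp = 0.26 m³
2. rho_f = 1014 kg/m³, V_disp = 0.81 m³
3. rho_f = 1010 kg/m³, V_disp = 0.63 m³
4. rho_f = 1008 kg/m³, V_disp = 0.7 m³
Case 1: F_B = 2576 N
Case 2: F_B = 8057 N
Case 3: F_B = 6242 N
Case 4: F_B = 6922 N
Ranking (highest first): 2, 4, 3, 1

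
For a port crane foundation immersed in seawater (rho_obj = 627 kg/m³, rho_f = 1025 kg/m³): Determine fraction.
Formula: f_{sub} = \frac{\rho_{obj}}{\rho_f}
fraction = 627/1025 = 0.6117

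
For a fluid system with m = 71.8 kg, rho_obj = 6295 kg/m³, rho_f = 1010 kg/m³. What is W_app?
Formula: W_{app} = mg\left(1 - \frac{\rho_f}{\rho_{obj}}\right)
W_app = 71.8·9.81·(1 − 1010/6295) = 591.3 N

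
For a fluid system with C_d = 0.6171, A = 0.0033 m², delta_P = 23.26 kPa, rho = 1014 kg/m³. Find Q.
Formula: Q = C_d A \sqrt{\frac{2 \Delta P}{\rho}}
Q = 0.6171·0.0033·√(2·(23.26·1000)/1014)·1000 = 13.79 L/s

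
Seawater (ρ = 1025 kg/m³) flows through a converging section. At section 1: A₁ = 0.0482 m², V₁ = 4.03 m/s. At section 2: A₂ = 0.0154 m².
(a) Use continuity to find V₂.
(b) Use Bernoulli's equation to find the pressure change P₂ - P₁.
(a) Continuity: A₁V₁=A₂V₂ -> V₂=A₁V₁/A₂=0.0482*4.03/0.0154=12.61 m/s
(b) Bernoulli: P₂-P₁=0.5*rho*(V₁^2-V₂^2)/1000=0.5*1025*(4.03^2-12.61^2)/1000=-73.17 kPa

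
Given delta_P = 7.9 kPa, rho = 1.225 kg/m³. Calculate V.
Formula: V = \sqrt{\frac{2 \Delta P}{\rho}}
V = √(2·(7.9·1000)/1.225) = 113.6 m/s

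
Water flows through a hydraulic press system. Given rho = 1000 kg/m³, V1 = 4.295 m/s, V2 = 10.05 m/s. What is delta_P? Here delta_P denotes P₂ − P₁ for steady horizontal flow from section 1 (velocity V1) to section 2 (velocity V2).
Formula: \Delta P = \frac{1}{2} \rho (V_1^2 - V_2^2)
delta_P = 0.5·1000·(4.295² − 10.05²)/1000 = -41.28 kPa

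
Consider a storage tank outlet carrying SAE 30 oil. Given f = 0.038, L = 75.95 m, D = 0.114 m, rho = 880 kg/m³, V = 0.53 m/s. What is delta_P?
Formula: \Delta P = f \frac{L}{D} \frac{\rho V^2}{2}
delta_P = 0.038·(75.95/0.114)·0.5·880·0.53²/1000 = 3.129 kPa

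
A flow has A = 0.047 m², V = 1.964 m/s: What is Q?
Formula: Q = A V
Q = 0.047·1.964·1000 = 92.31 L/s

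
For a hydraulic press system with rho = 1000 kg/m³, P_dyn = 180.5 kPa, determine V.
Formula: P_{dyn} = \frac{1}{2} \rho V^2
Substituting knowns: 180.5 = 0.5·1000·V²/1000
Solving for V: V = √(2·(180.5·1000)/1000) = 19 m/s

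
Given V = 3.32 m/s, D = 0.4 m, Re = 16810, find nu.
Formula: Re = \frac{V D}{\nu}
Substituting knowns: 16810 = 3.32·0.4/nu
Solving for nu: nu = 3.32·0.4/16810 = 7.900e-05 m²/s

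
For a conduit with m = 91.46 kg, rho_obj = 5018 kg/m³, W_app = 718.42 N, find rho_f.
Formula: W_{app} = mg\left(1 - \frac{\rho_f}{\rho_{obj}}\right)
Substituting knowns: 718.42 = 91.46·9.81·(1 − rho_f/5018)
Solving for rho_f: rho_f = 5018·(1 − 718.42/(91.46·9.81)) = 1000 kg/m³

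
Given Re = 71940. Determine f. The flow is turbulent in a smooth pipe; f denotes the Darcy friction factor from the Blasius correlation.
Formula: f = \frac{0.316}{Re^{0.25}}
f = 0.316/71940^0.25 = 0.01929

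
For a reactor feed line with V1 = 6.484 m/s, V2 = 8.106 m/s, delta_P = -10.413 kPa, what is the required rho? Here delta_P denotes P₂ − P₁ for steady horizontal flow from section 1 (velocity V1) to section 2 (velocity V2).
Formula: \Delta P = \frac{1}{2} \rho (V_1^2 - V_2^2)
Substituting knowns: -10.413 = 0.5·rho·(6.484² − 8.106²)/1000
Solving for rho: rho = 2·(-10.413·1000)/(6.484² − 8.106²) = 880 kg/m³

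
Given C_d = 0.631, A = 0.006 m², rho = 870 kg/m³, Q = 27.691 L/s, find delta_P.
Formula: Q = C_d A \sqrt{\frac{2 \Delta P}{\rho}}
Substituting knowns: 27.691 = 0.631·0.006·√(2·(delta_P·1000)/870)·1000
Solving for delta_P: delta_P = ((27.691/1000)/(0.631·0.006))²·870/2/1000 = 23.27 kPa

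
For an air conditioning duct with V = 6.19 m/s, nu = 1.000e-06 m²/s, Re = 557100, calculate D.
Formula: Re = \frac{V D}{\nu}
Substituting knowns: 557100 = 6.19·D/1.000e-06
Solving for D: D = 557100·1.000e-06/6.19 = 0.09 m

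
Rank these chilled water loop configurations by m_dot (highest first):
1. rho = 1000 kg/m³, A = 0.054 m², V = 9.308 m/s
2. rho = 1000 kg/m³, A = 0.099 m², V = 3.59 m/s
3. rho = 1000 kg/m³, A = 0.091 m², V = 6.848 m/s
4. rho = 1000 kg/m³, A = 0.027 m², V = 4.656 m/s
Case 1: m_dot = 502.6 kg/s
Case 2: m_dot = 355.4 kg/s
Case 3: m_dot = 623.2 kg/s
Case 4: m_dot = 125.7 kg/s
Ranking (highest first): 3, 1, 2, 4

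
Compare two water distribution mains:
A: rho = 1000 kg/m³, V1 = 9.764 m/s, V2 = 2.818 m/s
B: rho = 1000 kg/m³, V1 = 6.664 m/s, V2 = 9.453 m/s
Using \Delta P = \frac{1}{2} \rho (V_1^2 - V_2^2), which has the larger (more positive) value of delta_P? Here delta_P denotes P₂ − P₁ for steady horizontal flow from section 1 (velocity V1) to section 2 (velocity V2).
delta_P(A) = 43.7 kPa, delta_P(B) = -22.48 kPa. Answer: A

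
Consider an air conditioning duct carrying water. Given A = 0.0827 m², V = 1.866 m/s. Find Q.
Formula: Q = A V
Q = 0.0827·1.866·1000 = 154.3 L/s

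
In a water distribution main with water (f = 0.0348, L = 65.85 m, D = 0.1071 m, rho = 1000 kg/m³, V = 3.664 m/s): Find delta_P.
Formula: \Delta P = f \frac{L}{D} \frac{\rho V^2}{2}
delta_P = 0.0348·(65.85/0.1071)·0.5·1000·3.664²/1000 = 143.6 kPa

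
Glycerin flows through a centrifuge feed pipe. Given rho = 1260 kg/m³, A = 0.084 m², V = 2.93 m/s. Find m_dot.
Formula: \dot{m} = \rho A V
m_dot = 1260·0.084·2.93 = 310.1 kg/s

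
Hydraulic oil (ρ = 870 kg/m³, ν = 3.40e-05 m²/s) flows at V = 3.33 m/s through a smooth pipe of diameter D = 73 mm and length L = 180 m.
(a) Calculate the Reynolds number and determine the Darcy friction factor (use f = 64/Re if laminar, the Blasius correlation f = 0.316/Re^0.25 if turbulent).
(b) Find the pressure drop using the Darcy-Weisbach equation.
(a) Re = V·D/ν = 3.33·0.073/3.40e-05 = 7149.7 → turbulent (Re > 4000); f = 0.316/Re^0.25 = 0.316/7149.7^0.25 = 0.034365
(b) Darcy-Weisbach: ΔP = f·(L/D)·½ρV²/1000 = 0.034365·(180/0.073)·½·870·3.33²/1000 = 408.7 kPa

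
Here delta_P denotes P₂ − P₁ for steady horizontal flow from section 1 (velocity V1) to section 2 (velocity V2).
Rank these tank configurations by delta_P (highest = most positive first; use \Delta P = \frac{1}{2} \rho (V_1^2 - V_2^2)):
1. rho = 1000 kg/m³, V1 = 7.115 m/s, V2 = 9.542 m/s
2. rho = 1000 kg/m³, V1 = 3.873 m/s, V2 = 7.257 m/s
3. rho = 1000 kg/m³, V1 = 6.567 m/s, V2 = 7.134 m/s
Case 1: delta_P = -20.21 kPa
Case 2: delta_P = -18.83 kPa
Case 3: delta_P = -3.884 kPa
Ranking (highest first): 3, 2, 1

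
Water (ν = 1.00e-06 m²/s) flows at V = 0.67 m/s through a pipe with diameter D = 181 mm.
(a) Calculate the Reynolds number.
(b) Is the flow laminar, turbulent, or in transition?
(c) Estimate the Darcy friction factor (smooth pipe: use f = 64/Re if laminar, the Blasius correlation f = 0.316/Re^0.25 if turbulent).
(a) Re = V·D/ν = 0.67·0.181/1.00e-06 = 121270
(b) Flow regime: turbulent (Re > 4000)
(c) Friction factor: f = 0.316/Re^0.25 = 0.316/121270^0.25 = 0.01693 (Blasius is strictly valid for Re ≲ 1e5; used here as the smooth-pipe estimate the problem specifies)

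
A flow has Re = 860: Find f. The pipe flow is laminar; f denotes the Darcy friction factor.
Formula: f = \frac{64}{Re}
f = 64/860 = 0.07442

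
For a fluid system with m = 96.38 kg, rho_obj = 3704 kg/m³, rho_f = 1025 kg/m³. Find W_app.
Formula: W_{app} = mg\left(1 - \frac{\rho_f}{\rho_{obj}}\right)
W_app = 96.38·9.81·(1 − 1025/3704) = 683.8 N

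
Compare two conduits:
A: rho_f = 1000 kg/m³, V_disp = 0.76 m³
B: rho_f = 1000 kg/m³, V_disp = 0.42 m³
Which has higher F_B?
F_B(A) = 7456 N, F_B(B) = 4120 N. Answer: A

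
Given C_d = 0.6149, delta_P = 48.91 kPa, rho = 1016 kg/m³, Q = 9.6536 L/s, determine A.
Formula: Q = C_d A \sqrt{\frac{2 \Delta P}{\rho}}
Substituting knowns: 9.6536 = 0.6149·A·√(2·(48.91·1000)/1016)·1000
Solving for A: A = (9.6536/1000)/(0.6149·√(2·(48.91·1000)/1016)) = 0.0016 m²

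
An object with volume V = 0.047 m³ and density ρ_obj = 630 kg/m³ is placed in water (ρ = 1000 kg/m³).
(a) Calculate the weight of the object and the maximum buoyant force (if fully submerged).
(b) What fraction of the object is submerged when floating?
(a) W=rho_obj*g*V=630*9.81*0.047=290.5 N; F_B(max)=rho*g*V=1000*9.81*0.047=461.1 N
(b) Floating fraction=rho_obj/rho=630/1000=0.630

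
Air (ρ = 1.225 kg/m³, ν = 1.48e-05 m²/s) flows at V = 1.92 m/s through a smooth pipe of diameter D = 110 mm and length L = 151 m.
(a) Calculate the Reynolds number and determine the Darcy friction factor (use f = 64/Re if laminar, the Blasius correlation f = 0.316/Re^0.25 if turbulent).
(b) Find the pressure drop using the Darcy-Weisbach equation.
(a) Re = V·D/ν = 1.92·0.11/1.48e-05 = 14270 → turbulent (Re > 4000); f = 0.316/Re^0.25 = 0.316/14270^0.25 = 0.028912
(b) Darcy-Weisbach: ΔP = f·(L/D)·½ρV²/1000 = 0.028912·(151/0.110)·½·1.225·1.92²/1000 = 0.08961 kPa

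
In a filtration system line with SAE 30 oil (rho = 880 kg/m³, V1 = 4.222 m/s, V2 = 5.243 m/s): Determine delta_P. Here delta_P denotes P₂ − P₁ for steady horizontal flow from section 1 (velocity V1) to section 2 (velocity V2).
Formula: \Delta P = \frac{1}{2} \rho (V_1^2 - V_2^2)
delta_P = 0.5·880·(4.222² − 5.243²)/1000 = -4.252 kPa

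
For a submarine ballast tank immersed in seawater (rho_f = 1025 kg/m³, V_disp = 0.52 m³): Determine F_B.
Formula: F_B = \rho_f g V_{disp}
F_B = 1025·9.81·0.52 = 5229 N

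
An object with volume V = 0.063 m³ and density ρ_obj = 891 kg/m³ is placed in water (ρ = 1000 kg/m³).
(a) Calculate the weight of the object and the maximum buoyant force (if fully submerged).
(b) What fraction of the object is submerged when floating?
(a) W=rho_obj*g*V=891*9.81*0.063=550.7 N; F_B(max)=rho*g*V=1000*9.81*0.063=618.0 N
(b) Floating fraction=rho_obj/rho=891/1000=0.891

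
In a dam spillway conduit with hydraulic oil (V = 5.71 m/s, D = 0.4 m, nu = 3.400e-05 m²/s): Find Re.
Formula: Re = \frac{V D}{\nu}
Re = 5.71·0.4/3.400e-05 = 67176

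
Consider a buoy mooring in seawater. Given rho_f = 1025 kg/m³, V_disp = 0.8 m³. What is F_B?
Formula: F_B = \rho_f g V_{disp}
F_B = 1025·9.81·0.8 = 8044 N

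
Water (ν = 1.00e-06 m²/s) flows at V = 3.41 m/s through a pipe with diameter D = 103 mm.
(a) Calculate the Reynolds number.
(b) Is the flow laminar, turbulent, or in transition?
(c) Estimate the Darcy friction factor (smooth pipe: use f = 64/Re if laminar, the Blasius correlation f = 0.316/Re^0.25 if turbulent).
(a) Re = V·D/ν = 3.41·0.103/1.00e-06 = 351230
(b) Flow regime: turbulent (Re > 4000)
(c) Friction factor: f = 0.316/Re^0.25 = 0.316/351230^0.25 = 0.01298 (Blasius is strictly valid for Re ≲ 1e5; used here as the smooth-pipe estimate the problem specifies)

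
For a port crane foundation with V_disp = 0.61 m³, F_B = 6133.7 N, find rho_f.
Formula: F_B = \rho_f g V_{disp}
Substituting knowns: 6133.7 = rho_f·9.81·0.61
Solving for rho_f: rho_f = 6133.7/(9.81·0.61) = 1025 kg/m³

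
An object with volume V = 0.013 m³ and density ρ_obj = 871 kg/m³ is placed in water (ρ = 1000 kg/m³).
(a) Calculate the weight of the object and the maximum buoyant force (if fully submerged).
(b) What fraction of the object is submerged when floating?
(a) W=rho_obj*g*V=871*9.81*0.013=111.1 N; F_B(max)=rho*g*V=1000*9.81*0.013=127.5 N
(b) Floating fraction=rho_obj/rho=871/1000=0.871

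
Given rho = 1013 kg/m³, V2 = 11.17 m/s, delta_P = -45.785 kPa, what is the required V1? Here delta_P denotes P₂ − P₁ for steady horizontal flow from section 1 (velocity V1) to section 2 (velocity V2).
Formula: \Delta P = \frac{1}{2} \rho (V_1^2 - V_2^2)
Substituting knowns: -45.785 = 0.5·1013·(V1² − 11.17²)/1000
Solving for V1: V1 = √(11.17² + 2·(-45.785·1000)/1013) = 5.863 m/s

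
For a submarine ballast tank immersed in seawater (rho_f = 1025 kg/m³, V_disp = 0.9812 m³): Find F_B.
Formula: F_B = \rho_f g V_{disp}
F_B = 1025·9.81·0.9812 = 9866 N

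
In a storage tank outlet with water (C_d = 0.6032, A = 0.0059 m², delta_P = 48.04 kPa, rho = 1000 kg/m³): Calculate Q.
Formula: Q = C_d A \sqrt{\frac{2 \Delta P}{\rho}}
Q = 0.6032·0.0059·√(2·(48.04·1000)/1000)·1000 = 34.88 L/s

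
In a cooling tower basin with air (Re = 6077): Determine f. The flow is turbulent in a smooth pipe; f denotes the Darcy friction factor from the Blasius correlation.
Formula: f = \frac{0.316}{Re^{0.25}}
f = 0.316/6077^0.25 = 0.03579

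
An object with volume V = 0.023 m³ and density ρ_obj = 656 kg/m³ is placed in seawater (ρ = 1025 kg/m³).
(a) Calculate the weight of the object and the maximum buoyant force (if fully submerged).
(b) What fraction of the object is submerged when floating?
(a) W=rho_obj*g*V=656*9.81*0.023=148.0 N; F_B(max)=rho*g*V=1025*9.81*0.023=231.3 N
(b) Floating fraction=rho_obj/rho=656/1025=0.640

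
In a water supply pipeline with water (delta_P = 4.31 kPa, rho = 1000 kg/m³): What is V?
Formula: V = \sqrt{\frac{2 \Delta P}{\rho}}
V = √(2·(4.31·1000)/1000) = 2.936 m/s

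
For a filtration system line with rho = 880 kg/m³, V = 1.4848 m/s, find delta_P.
Formula: V = \sqrt{\frac{2 \Delta P}{\rho}}
Substituting knowns: 1.4848 = √(2·(delta_P·1000)/880)
Solving for delta_P: delta_P = 1.4848²·880/2/1000 = 0.97 kPa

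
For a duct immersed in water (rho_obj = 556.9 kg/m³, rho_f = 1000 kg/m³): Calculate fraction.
Formula: f_{sub} = \frac{\rho_{obj}}{\rho_f}
fraction = 556.9/1000 = 0.5569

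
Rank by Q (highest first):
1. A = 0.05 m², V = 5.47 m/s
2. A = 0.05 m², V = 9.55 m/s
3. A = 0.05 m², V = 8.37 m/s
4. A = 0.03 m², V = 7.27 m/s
Case 1: Q = 273.5 L/s
Case 2: Q = 477.5 L/s
Case 3: Q = 418.5 L/s
Case 4: Q = 218.1 L/s
Ranking (highest first): 2, 3, 1, 4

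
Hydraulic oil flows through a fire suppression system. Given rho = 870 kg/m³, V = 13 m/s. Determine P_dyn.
Formula: P_{dyn} = \frac{1}{2} \rho V^2
P_dyn = 0.5·870·13²/1000 = 73.52 kPa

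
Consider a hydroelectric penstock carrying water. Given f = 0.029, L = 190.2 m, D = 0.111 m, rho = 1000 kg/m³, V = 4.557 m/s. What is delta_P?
Formula: \Delta P = f \frac{L}{D} \frac{\rho V^2}{2}
delta_P = 0.029·(190.2/0.111)·0.5·1000·4.557²/1000 = 516 kPa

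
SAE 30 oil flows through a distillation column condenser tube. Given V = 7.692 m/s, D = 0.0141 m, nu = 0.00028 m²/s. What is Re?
Formula: Re = \frac{V D}{\nu}
Re = 7.692·0.0141/0.00028 = 387.3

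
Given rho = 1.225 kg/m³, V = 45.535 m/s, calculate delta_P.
Formula: V = \sqrt{\frac{2 \Delta P}{\rho}}
Substituting knowns: 45.535 = √(2·(delta_P·1000)/1.225)
Solving for delta_P: delta_P = 45.535²·1.225/2/1000 = 1.27 kPa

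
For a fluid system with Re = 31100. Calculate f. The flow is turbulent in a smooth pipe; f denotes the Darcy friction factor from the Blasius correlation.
Formula: f = \frac{0.316}{Re^{0.25}}
f = 0.316/31100^0.25 = 0.0238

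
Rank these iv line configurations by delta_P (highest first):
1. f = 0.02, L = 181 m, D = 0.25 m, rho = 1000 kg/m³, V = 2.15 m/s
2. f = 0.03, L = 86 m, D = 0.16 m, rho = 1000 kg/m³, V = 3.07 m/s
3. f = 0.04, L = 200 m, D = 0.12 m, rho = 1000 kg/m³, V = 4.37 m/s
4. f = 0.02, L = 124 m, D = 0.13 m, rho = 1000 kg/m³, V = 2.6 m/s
Case 1: delta_P = 33.47 kPa
Case 2: delta_P = 75.99 kPa
Case 3: delta_P = 636.6 kPa
Case 4: delta_P = 64.48 kPa
Ranking (highest first): 3, 2, 4, 1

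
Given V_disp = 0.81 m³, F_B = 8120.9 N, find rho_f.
Formula: F_B = \rho_f g V_{disp}
Substituting knowns: 8120.9 = rho_f·9.81·0.81
Solving for rho_f: rho_f = 8120.9/(9.81·0.81) = 1022 kg/m³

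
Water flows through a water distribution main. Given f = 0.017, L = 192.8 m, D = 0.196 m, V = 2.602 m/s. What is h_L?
Formula: h_L = f \frac{L}{D} \frac{V^2}{2g}
h_L = 0.017·(192.8/0.196)·2.602²/(2·9.81) = 5.771 m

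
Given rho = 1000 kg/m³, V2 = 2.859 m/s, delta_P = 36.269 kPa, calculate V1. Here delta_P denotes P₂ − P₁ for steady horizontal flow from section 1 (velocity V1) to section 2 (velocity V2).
Formula: \Delta P = \frac{1}{2} \rho (V_1^2 - V_2^2)
Substituting knowns: 36.269 = 0.5·1000·(V1² − 2.859²)/1000
Solving for V1: V1 = √(2.859² + 2·(36.269·1000)/1000) = 8.984 m/s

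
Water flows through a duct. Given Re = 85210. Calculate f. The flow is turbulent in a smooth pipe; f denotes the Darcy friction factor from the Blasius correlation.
Formula: f = \frac{0.316}{Re^{0.25}}
f = 0.316/85210^0.25 = 0.0185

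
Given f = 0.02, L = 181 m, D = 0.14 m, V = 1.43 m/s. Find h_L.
Formula: h_L = f \frac{L}{D} \frac{V^2}{2g}
h_L = 0.02·(181/0.14)·1.43²/(2·9.81) = 2.695 m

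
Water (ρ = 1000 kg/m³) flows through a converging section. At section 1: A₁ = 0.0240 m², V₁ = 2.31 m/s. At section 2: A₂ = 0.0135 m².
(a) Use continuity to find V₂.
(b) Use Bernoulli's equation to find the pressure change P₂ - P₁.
(a) Continuity: A₁V₁=A₂V₂ -> V₂=A₁V₁/A₂=0.0240*2.31/0.0135=4.11 m/s
(b) Bernoulli: P₂-P₁=0.5*rho*(V₁^2-V₂^2)/1000=0.5*1000*(2.31^2-4.11^2)/1000=-5.778 kPa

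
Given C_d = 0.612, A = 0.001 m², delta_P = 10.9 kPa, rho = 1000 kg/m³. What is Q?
Formula: Q = C_d A \sqrt{\frac{2 \Delta P}{\rho}}
Q = 0.612·0.001·√(2·(10.9·1000)/1000)·1000 = 2.857 L/s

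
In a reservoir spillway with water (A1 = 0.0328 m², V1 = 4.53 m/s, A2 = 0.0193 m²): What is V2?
Formula: V_2 = \frac{A_1 V_1}{A_2}
V2 = 0.0328·4.53/0.0193 = 7.699 m/s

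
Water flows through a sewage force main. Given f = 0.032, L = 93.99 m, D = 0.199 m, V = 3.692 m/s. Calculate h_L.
Formula: h_L = f \frac{L}{D} \frac{V^2}{2g}
h_L = 0.032·(93.99/0.199)·3.692²/(2·9.81) = 10.5 m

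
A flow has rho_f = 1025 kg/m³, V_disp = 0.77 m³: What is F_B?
Formula: F_B = \rho_f g V_{disp}
F_B = 1025·9.81·0.77 = 7743 N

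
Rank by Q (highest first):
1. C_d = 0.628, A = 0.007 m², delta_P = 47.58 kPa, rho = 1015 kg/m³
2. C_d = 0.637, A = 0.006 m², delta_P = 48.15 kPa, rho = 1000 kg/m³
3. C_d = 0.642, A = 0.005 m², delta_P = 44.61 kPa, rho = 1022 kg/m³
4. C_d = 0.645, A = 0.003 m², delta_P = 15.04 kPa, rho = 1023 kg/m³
Case 1: Q = 42.56 L/s
Case 2: Q = 37.51 L/s
Case 3: Q = 29.99 L/s
Case 4: Q = 10.49 L/s
Ranking (highest first): 1, 2, 3, 4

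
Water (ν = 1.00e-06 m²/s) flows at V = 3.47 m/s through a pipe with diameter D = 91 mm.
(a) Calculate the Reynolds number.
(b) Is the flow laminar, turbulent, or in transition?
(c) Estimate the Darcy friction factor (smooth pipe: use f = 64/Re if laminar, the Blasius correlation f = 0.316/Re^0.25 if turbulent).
(a) Re = V·D/ν = 3.47·0.091/1.00e-06 = 315770
(b) Flow regime: turbulent (Re > 4000)
(c) Friction factor: f = 0.316/Re^0.25 = 0.316/315770^0.25 = 0.01333 (Blasius is strictly valid for Re ≲ 1e5; used here as the smooth-pipe estimate the problem specifies)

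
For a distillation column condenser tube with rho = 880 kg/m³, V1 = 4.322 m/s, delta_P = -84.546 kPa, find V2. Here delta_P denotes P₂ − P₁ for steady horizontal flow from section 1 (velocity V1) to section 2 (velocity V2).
Formula: \Delta P = \frac{1}{2} \rho (V_1^2 - V_2^2)
Substituting knowns: -84.546 = 0.5·880·(4.322² − V2²)/1000
Solving for V2: V2 = √(4.322² − 2·(-84.546·1000)/880) = 14.52 m/s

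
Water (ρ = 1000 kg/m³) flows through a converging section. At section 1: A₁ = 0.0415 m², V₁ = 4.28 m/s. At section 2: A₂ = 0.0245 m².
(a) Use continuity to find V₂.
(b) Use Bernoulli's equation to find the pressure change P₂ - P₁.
(a) Continuity: A₁V₁=A₂V₂ -> V₂=A₁V₁/A₂=0.0415*4.28/0.0245=7.25 m/s
(b) Bernoulli: P₂-P₁=0.5*rho*(V₁^2-V₂^2)/1000=0.5*1000*(4.28^2-7.25^2)/1000=-17.12 kPa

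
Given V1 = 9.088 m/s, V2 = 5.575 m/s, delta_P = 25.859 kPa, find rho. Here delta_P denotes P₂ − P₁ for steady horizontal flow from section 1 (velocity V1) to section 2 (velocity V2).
Formula: \Delta P = \frac{1}{2} \rho (V_1^2 - V_2^2)
Substituting knowns: 25.859 = 0.5·rho·(9.088² − 5.575²)/1000
Solving for rho: rho = 2·(25.859·1000)/(9.088² − 5.575²) = 1004 kg/m³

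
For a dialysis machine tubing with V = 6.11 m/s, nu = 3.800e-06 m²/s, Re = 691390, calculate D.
Formula: Re = \frac{V D}{\nu}
Substituting knowns: 691390 = 6.11·D/3.800e-06
Solving for D: D = 691390·3.800e-06/6.11 = 0.43 m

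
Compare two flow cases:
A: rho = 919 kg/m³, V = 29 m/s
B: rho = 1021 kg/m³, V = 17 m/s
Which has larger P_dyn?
P_dyn(A) = 386.4 kPa, P_dyn(B) = 147.5 kPa. Answer: A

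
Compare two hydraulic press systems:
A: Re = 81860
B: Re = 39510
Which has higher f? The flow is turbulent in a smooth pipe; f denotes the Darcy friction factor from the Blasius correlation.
f(A) = 0.01868, f(B) = 0.02241. Answer: B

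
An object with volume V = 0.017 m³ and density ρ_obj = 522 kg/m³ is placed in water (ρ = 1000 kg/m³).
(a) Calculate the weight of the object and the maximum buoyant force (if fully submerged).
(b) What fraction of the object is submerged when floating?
(a) W=rho_obj*g*V=522*9.81*0.017=87.1 N; F_B(max)=rho*g*V=1000*9.81*0.017=166.8 N
(b) Floating fraction=rho_obj/rho=522/1000=0.522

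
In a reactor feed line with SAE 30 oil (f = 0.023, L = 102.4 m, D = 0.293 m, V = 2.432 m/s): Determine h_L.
Formula: h_L = f \frac{L}{D} \frac{V^2}{2g}
h_L = 0.023·(102.4/0.293)·2.432²/(2·9.81) = 2.423 m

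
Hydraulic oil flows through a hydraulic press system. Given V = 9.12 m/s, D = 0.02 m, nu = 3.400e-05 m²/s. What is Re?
Formula: Re = \frac{V D}{\nu}
Re = 9.12·0.02/3.400e-05 = 5365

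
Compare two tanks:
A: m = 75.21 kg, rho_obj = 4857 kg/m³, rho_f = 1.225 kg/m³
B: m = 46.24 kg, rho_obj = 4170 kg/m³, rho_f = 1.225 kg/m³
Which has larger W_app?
W_app(A) = 737.6 N, W_app(B) = 453.5 N. Answer: A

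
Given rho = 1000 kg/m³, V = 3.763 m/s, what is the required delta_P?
Formula: V = \sqrt{\frac{2 \Delta P}{\rho}}
Substituting knowns: 3.763 = √(2·(delta_P·1000)/1000)
Solving for delta_P: delta_P = 3.763²·1000/2/1000 = 7.08 kPa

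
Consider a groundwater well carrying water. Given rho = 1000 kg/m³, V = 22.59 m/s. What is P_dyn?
Formula: P_{dyn} = \frac{1}{2} \rho V^2
P_dyn = 0.5·1000·22.59²/1000 = 255.2 kPa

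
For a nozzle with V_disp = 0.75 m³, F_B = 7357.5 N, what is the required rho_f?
Formula: F_B = \rho_f g V_{disp}
Substituting knowns: 7357.5 = rho_f·9.81·0.75
Solving for rho_f: rho_f = 7357.5/(9.81·0.75) = 1000 kg/m³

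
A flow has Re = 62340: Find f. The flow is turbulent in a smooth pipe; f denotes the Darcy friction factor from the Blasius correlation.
Formula: f = \frac{0.316}{Re^{0.25}}
f = 0.316/62340^0.25 = 0.02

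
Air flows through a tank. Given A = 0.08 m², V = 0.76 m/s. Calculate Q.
Formula: Q = A V
Q = 0.08·0.76·1000 = 60.8 L/s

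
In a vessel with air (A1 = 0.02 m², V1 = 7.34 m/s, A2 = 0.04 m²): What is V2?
Formula: V_2 = \frac{A_1 V_1}{A_2}
V2 = 0.02·7.34/0.04 = 3.67 m/s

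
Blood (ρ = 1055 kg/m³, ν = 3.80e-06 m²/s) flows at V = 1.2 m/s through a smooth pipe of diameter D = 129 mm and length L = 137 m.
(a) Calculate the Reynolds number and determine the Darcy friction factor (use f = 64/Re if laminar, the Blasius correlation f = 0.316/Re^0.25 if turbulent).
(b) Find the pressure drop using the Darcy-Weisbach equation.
(a) Re = V·D/ν = 1.2·0.129/3.80e-06 = 40737 → turbulent (Re > 4000); f = 0.316/Re^0.25 = 0.316/40737^0.25 = 0.022243
(b) Darcy-Weisbach: ΔP = f·(L/D)·½ρV²/1000 = 0.022243·(137/0.129)·½·1055·1.2²/1000 = 17.94 kPa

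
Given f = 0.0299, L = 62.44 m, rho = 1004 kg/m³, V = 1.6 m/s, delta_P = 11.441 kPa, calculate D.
Formula: \Delta P = f \frac{L}{D} \frac{\rho V^2}{2}
Substituting knowns: 11.441 = 0.0299·(62.44/D)·0.5·1004·1.6²/1000
Solving for D: D = 0.0299·62.44·0.5·1004·1.6²/(11.441·1000) = 0.2097 m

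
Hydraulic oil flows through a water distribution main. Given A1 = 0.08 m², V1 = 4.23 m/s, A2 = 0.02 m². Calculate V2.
Formula: V_2 = \frac{A_1 V_1}{A_2}
V2 = 0.08·4.23/0.02 = 16.92 m/s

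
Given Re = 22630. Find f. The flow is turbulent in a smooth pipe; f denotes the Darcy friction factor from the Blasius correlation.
Formula: f = \frac{0.316}{Re^{0.25}}
f = 0.316/22630^0.25 = 0.02576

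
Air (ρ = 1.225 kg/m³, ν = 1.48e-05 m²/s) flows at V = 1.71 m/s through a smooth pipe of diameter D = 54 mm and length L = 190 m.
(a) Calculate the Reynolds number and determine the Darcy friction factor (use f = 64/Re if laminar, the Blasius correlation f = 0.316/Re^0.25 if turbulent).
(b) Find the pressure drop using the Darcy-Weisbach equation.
(a) Re = V·D/ν = 1.71·0.054/1.48e-05 = 6239.2 → turbulent (Re > 4000); f = 0.316/Re^0.25 = 0.316/6239.2^0.25 = 0.035555
(b) Darcy-Weisbach: ΔP = f·(L/D)·½ρV²/1000 = 0.035555·(190/0.054)·½·1.225·1.71²/1000 = 0.2241 kPa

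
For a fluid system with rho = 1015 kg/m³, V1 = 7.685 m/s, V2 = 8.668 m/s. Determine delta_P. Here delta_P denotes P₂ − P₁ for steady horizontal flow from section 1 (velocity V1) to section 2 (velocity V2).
Formula: \Delta P = \frac{1}{2} \rho (V_1^2 - V_2^2)
delta_P = 0.5·1015·(7.685² − 8.668²)/1000 = -8.158 kPa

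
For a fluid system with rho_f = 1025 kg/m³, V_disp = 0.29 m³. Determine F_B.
Formula: F_B = \rho_f g V_{disp}
F_B = 1025·9.81·0.29 = 2916 N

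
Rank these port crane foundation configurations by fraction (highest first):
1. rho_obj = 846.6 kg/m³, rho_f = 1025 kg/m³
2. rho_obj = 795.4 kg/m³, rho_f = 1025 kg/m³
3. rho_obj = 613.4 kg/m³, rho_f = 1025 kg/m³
Case 1: fraction = 0.826
Case 2: fraction = 0.776
Case 3: fraction = 0.5984
Ranking (highest first): 1, 2, 3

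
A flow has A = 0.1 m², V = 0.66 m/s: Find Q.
Formula: Q = A V
Q = 0.1·0.66·1000 = 66 L/s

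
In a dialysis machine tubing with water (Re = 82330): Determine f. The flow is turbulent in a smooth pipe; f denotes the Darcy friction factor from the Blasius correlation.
Formula: f = \frac{0.316}{Re^{0.25}}
f = 0.316/82330^0.25 = 0.01866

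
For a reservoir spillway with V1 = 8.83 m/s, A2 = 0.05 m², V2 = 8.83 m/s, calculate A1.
Formula: V_2 = \frac{A_1 V_1}{A_2}
Substituting knowns: 8.83 = A1·8.83/0.05
Solving for A1: A1 = 8.83·0.05/8.83 = 0.05 m²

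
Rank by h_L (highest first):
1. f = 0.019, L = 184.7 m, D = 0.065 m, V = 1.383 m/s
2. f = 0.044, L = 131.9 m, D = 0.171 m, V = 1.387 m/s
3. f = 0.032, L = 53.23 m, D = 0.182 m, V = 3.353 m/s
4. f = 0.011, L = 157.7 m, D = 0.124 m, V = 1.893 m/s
Case 1: h_L = 5.263 m
Case 2: h_L = 3.328 m
Case 3: h_L = 5.363 m
Case 4: h_L = 2.555 m
Ranking (highest first): 3, 1, 2, 4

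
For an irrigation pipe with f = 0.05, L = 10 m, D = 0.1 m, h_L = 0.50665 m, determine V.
Formula: h_L = f \frac{L}{D} \frac{V^2}{2g}
Substituting knowns: 0.50665 = 0.05·(10/0.1)·V²/(2·9.81)
Solving for V: V = √(0.50665·2·9.81/(0.05·(10/0.1))) = 1.41 m/s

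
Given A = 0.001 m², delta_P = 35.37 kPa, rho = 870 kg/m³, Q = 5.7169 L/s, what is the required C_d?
Formula: Q = C_d A \sqrt{\frac{2 \Delta P}{\rho}}
Substituting knowns: 5.7169 = C_d·0.001·√(2·(35.37·1000)/870)·1000
Solving for C_d: C_d = (5.7169/1000)/(0.001·√(2·(35.37·1000)/870)) = 0.634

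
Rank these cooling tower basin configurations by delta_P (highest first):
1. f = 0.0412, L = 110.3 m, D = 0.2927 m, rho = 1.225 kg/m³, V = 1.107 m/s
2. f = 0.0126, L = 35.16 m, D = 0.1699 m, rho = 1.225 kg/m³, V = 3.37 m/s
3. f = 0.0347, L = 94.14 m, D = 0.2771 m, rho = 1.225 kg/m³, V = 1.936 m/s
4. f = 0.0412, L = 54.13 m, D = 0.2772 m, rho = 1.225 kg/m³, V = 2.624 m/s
Case 1: delta_P = 0.01165 kPa
Case 2: delta_P = 0.01814 kPa
Case 3: delta_P = 0.02706 kPa
Case 4: delta_P = 0.03393 kPa
Ranking (highest first): 4, 3, 2, 1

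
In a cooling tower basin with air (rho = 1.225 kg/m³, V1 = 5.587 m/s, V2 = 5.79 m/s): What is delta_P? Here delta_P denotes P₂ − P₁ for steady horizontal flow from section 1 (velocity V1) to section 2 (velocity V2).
Formula: \Delta P = \frac{1}{2} \rho (V_1^2 - V_2^2)
delta_P = 0.5·1.225·(5.587² − 5.79²)/1000 = -0.001415 kPa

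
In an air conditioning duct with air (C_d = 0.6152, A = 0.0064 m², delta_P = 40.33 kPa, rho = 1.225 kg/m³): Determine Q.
Formula: Q = C_d A \sqrt{\frac{2 \Delta P}{\rho}}
Q = 0.6152·0.0064·√(2·(40.33·1000)/1.225)·1000 = 1010 L/s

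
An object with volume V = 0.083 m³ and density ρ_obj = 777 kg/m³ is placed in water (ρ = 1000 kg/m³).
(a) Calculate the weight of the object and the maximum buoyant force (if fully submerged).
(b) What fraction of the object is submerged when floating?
(a) W=rho_obj*g*V=777*9.81*0.083=632.7 N; F_B(max)=rho*g*V=1000*9.81*0.083=814.2 N
(b) Floating fraction=rho_obj/rho=777/1000=0.777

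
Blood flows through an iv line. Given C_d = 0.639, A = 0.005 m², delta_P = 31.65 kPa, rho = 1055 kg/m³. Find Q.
Formula: Q = C_d A \sqrt{\frac{2 \Delta P}{\rho}}
Q = 0.639·0.005·√(2·(31.65·1000)/1055)·1000 = 24.75 L/s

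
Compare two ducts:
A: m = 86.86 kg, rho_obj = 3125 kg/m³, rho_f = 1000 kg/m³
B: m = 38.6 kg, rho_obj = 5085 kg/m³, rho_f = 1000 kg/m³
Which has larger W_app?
W_app(A) = 579.4 N, W_app(B) = 304.2 N. Answer: A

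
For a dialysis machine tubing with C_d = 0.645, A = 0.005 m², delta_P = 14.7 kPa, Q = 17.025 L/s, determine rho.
Formula: Q = C_d A \sqrt{\frac{2 \Delta P}{\rho}}
Substituting knowns: 17.025 = 0.645·0.005·√(2·(14.7·1000)/rho)·1000
Solving for rho: rho = 2·(14.7·1000)/((17.025/1000)/(0.645·0.005))² = 1055 kg/m³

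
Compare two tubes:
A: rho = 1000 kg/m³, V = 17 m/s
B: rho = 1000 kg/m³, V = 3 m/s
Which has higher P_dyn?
P_dyn(A) = 144.5 kPa, P_dyn(B) = 4.5 kPa. Answer: A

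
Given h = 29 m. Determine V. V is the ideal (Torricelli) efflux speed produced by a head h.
Formula: V = \sqrt{2 g h}
V = √(2·9.81·29) = 23.85 m/s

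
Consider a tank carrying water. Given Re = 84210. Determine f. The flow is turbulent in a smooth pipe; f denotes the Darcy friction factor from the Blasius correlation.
Formula: f = \frac{0.316}{Re^{0.25}}
f = 0.316/84210^0.25 = 0.01855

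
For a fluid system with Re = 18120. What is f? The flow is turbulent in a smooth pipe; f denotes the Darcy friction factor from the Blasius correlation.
Formula: f = \frac{0.316}{Re^{0.25}}
f = 0.316/18120^0.25 = 0.02724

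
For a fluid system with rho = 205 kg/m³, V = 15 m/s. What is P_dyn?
Formula: P_{dyn} = \frac{1}{2} \rho V^2
P_dyn = 0.5·205·15²/1000 = 23.06 kPa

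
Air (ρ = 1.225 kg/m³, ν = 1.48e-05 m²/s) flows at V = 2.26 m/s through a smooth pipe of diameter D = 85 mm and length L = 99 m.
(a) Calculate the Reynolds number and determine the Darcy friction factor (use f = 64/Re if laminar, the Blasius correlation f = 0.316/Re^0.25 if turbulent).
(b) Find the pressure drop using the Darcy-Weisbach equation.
(a) Re = V·D/ν = 2.26·0.085/1.48e-05 = 12980 → turbulent (Re > 4000); f = 0.316/Re^0.25 = 0.316/12980^0.25 = 0.029605
(b) Darcy-Weisbach: ΔP = f·(L/D)·½ρV²/1000 = 0.029605·(99/0.085)·½·1.225·2.26²/1000 = 0.1079 kPa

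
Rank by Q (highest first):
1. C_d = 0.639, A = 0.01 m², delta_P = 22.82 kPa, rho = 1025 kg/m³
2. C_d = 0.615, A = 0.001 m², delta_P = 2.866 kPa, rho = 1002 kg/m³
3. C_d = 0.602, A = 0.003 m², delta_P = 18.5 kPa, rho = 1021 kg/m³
Case 1: Q = 42.64 L/s
Case 2: Q = 1.471 L/s
Case 3: Q = 10.87 L/s
Ranking (highest first): 1, 3, 2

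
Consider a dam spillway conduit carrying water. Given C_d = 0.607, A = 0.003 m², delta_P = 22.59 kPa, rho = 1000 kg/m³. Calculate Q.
Formula: Q = C_d A \sqrt{\frac{2 \Delta P}{\rho}}
Q = 0.607·0.003·√(2·(22.59·1000)/1000)·1000 = 12.24 L/s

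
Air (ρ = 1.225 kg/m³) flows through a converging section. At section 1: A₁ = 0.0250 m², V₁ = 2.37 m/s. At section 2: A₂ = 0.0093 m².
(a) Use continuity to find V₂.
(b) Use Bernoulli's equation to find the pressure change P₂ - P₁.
(a) Continuity: A₁V₁=A₂V₂ -> V₂=A₁V₁/A₂=0.0250*2.37/0.0093=6.37 m/s
(b) Bernoulli: P₂-P₁=0.5*rho*(V₁^2-V₂^2)/1000=0.5*1.225*(2.37^2-6.37^2)/1000=-0.02141 kPa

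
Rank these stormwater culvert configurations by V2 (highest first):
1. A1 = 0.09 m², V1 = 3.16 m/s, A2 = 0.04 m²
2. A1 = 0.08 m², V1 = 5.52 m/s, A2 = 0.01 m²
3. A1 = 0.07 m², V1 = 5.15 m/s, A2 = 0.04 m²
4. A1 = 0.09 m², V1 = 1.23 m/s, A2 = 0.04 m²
Case 1: V2 = 7.11 m/s
Case 2: V2 = 44.16 m/s
Case 3: V2 = 9.013 m/s
Case 4: V2 = 2.767 m/s
Ranking (highest first): 2, 3, 1, 4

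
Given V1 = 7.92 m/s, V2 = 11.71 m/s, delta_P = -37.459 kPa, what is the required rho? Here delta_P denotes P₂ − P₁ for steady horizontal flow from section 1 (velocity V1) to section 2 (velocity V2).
Formula: \Delta P = \frac{1}{2} \rho (V_1^2 - V_2^2)
Substituting knowns: -37.459 = 0.5·rho·(7.92² − 11.71²)/1000
Solving for rho: rho = 2·(-37.459·1000)/(7.92² − 11.71²) = 1007 kg/m³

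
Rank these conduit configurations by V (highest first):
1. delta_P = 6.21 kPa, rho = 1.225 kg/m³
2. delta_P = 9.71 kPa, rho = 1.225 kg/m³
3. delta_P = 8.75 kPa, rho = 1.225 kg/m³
Case 1: V = 100.7 m/s
Case 2: V = 125.9 m/s
Case 3: V = 119.5 m/s
Ranking (highest first): 2, 3, 1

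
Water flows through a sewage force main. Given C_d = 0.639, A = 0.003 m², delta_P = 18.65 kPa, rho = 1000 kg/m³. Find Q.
Formula: Q = C_d A \sqrt{\frac{2 \Delta P}{\rho}}
Q = 0.639·0.003·√(2·(18.65·1000)/1000)·1000 = 11.71 L/s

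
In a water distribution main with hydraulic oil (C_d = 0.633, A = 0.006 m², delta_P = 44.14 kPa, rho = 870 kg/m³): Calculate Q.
Formula: Q = C_d A \sqrt{\frac{2 \Delta P}{\rho}}
Q = 0.633·0.006·√(2·(44.14·1000)/870)·1000 = 38.26 L/s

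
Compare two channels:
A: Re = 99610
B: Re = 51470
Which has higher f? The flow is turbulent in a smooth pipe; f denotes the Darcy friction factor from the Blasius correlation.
f(A) = 0.01779, f(B) = 0.02098. Answer: B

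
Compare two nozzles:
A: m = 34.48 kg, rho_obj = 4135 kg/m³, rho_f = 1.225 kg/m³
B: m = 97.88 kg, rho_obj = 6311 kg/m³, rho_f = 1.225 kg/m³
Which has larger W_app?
W_app(A) = 338.1 N, W_app(B) = 960 N. Answer: B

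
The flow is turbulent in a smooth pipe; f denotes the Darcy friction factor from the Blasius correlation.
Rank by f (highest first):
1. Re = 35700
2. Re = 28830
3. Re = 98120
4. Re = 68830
Case 1: f = 0.02299
Case 2: f = 0.02425
Case 3: f = 0.01785
Case 4: f = 0.01951
Ranking (highest first): 2, 1, 4, 3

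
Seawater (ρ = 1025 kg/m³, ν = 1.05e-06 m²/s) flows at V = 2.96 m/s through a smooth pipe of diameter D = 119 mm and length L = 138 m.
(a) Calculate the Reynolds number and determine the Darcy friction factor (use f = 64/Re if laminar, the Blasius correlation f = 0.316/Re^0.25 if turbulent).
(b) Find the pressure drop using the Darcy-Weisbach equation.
(a) Re = V·D/ν = 2.96·0.119/1.05e-06 = 335470 → turbulent (Re > 4000); f = 0.316/Re^0.25 = 0.316/335470^0.25 = 0.01313 (Blasius is strictly valid for Re ≲ 1e5; used here as the smooth-pipe estimate the problem specifies)
(b) Darcy-Weisbach: ΔP = f·(L/D)·½ρV²/1000 = 0.01313·(138/0.119)·½·1025·2.96²/1000 = 68.37 kPa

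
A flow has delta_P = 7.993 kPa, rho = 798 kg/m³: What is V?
Formula: V = \sqrt{\frac{2 \Delta P}{\rho}}
V = √(2·(7.993·1000)/798) = 4.476 m/s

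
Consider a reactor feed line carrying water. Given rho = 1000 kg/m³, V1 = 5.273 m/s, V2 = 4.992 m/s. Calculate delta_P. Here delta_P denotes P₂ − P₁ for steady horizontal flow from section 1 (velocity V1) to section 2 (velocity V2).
Formula: \Delta P = \frac{1}{2} \rho (V_1^2 - V_2^2)
delta_P = 0.5·1000·(5.273² − 4.992²)/1000 = 1.442 kPa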